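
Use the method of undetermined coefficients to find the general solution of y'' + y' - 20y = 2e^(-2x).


Characteristic roots of r² + r - 20 = 0 are 4, -5.
y_h = C₁e^(4x) + C₂e^(-5x).
Forcing exponent -2 is not a characteristic root; try y_p = Ae^(-2x).
Substitute: A·(4 + (1)·-2 + (-20)) = A·-18 = 2, so A = -1/9.
General solution: y = C₁e^(4x) + C₂e^(-5x) - (1/9)e^(-2x).


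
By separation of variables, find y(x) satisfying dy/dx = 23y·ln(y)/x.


Separate: dy/[y ln(y)] = 23 dx/x.
Substitute u = ln(y): du/u = 23 dx/x.
Integrate: ln|ln(y)| = 23ln|x| + C₀, hence ln(y) = C·x^23.


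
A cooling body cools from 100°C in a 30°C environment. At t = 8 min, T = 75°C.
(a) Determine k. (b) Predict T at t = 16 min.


Newton's law: T(t) = T_a + (T₀ - T_a)e^(-kt).
(a) Use T(8) = 75: (75 - 30)/(100 - 30) = e^(-k·8), so k = -ln(0.643)/8 ≈ 0.0552.
(b) Apply k to t = 16: T(16) = 30 + (70)e^(-0.884) ≈ 58.9°C.


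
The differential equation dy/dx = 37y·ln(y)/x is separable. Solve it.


Separate: dy/[y ln(y)] = 37 dx/x.
Substitute u = ln(y): du/u = 37 dx/x.
Integrate: ln|ln(y)| = 37ln|x| + C₀, hence ln(y) = C·x^37.


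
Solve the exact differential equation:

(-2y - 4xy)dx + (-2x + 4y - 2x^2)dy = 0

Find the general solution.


Check exactness: ∂M/∂y = -2 - 4x and ∂N/∂x = -2 - 4x; equal, so the equation is exact.
Integrate M with respect to x (treating y as constant): ∫M dx = -2xy - 2x^2y + h(y).
Differentiate w.r.t. y and set equal to N: the x-dependent terms already match, leaving h'(y) = 4y. Integrate: h(y) = 2y^2.
So F(x,y) = -2xy + 2y^2 - 2x^2y.
General solution: -2xy + 2y^2 - 2x^2y = C.


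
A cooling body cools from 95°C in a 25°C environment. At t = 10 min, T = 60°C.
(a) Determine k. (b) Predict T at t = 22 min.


Newton's law: T(t) = T_a + (T₀ - T_a)e^(-kt).
(a) Use T(10) = 60: (60 - 25)/(95 - 25) = e^(-k·10), so k = -ln(0.500)/10 ≈ 0.0693.
(b) Apply k to t = 22: T(22) = 25 + (70)e^(-1.525) ≈ 40.2°C.


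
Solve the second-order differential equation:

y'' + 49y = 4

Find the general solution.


Homogeneous part: r² + 49 = 0 ⇒ r = ±7i, so y_h = C₁cos(7x) + C₂sin(7x).
Try constant y_p = A; plug in: 49A = 4 ⇒ A = 4/49.
General solution: y = C₁cos(7x) + C₂sin(7x) + 4/49.


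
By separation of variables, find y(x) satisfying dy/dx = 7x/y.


Separate variables: y dy = 7x dx.
Integrate both sides: y²/2 = (7/2)x^2 + C₀.
Multiply by 2: y² = 7x^2 + C.


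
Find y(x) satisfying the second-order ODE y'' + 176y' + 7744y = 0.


Characteristic equation: r² + 176r + 7744 = 0, i.e. (r + 88)² = 0.
Repeated root r = -88; include an x factor for the second linearly independent solution.
General solution: y = (C₁ + C₂x)e^(-88x).


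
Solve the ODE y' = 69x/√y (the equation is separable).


Separate: √y dy = 69x dx.
Integrate: (2/3)y^(3/2) = (69/2)x² + C.


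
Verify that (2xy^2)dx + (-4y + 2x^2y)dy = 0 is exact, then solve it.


Check exactness: ∂M/∂y = 4xy and ∂N/∂x = 4xy; equal, so the equation is exact.
Integrate M with respect to x (treating y as constant): ∫M dx = x^2y^2 + h(y).
Differentiate w.r.t. y and set equal to N: the x-dependent terms already match, leaving h'(y) = -4y. Integrate: h(y) = -2y^2.
So F(x,y) = -2y^2 + x^2y^2.
General solution: -2y^2 + x^2y^2 = C.


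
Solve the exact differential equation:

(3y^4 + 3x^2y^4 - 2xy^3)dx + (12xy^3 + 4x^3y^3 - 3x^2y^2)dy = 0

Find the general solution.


Check exactness: ∂M/∂y = 12y^3 + 12x^2y^3 - 6xy^2 and ∂N/∂x = 12y^3 + 12x^2y^3 - 6xy^2; equal, so the equation is exact.
Integrate M with respect to x (treating y as constant): ∫M dx = 3xy^4 + x^3y^4 - x^2y^3 + h(y).
Differentiate w.r.t. y and set equal to N: all terms match, so h'(y) = 0 and h is a constant absorbed into C.
General solution: 3xy^4 + x^3y^4 - x^2y^3 = C.


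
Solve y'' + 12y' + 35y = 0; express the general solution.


Characteristic equation: r² + 12r + 35 = 0.
Factor: (r + 5)(r + 7) = 0 ⇒ r = -5, -7 (distinct real).
General solution: y = C₁e^(-5x) + C₂e^(-7x).


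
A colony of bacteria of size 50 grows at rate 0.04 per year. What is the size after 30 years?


The ODE dP/dt = 0.04P has solution P(t) = P(0)e^(0.04t).
Substitute P(0) = 50 and t = 30: P(30) = 50 e^(1.20) ≈ 166.


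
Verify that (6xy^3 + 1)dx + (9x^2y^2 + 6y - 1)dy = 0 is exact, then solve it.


Check exactness: ∂M/∂y = 18xy^2 and ∂N/∂x = 18xy^2; equal, so the equation is exact.
Integrate M with respect to x (treating y as constant): ∫M dx = 3x^2y^3 + x + h(y).
Differentiate w.r.t. y and set equal to N: the x-dependent terms already match, leaving h'(y) = 6y - 1. Integrate: h(y) = 3y^2 - y.
So F(x,y) = 3x^2y^3 + 3y^2 - y + x.
General solution: 3x^2y^3 + 3y^2 - y + x = C.


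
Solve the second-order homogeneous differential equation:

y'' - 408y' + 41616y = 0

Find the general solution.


Characteristic equation: r² - 408r + 41616 = 0, i.e. (r - 204)² = 0.
Repeated root r = 204; include an x factor for the second linearly independent solution.
General solution: y = (C₁ + C₂x)e^(204x).


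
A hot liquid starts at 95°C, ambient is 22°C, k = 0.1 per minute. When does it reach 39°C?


From T(t) = T_a + (T₀ - T_a)e^(-kt), set T(t) = 39:
(39 - 22) / (95 - 22) = e^(-0.1t), so t = -ln(0.233)/0.1 ≈ 14.6 minutes.


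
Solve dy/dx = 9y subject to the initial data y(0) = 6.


General solution of y' = 9y is y = Ce^(9x).
Apply y(0) = 6: C = 6.
Particular solution: y = 6e^(9x).


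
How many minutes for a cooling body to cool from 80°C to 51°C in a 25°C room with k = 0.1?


From T(t) = T_a + (T₀ - T_a)e^(-kt), set T(t) = 51:
(51 - 25) / (80 - 25) = e^(-0.1t), so t = -ln(0.473)/0.1 ≈ 7.5 minutes.


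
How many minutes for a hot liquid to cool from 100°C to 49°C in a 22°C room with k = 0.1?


From T(t) = T_a + (T₀ - T_a)e^(-kt), set T(t) = 49:
(49 - 22) / (100 - 22) = e^(-0.1t), so t = -ln(0.346)/0.1 ≈ 10.6 minutes.


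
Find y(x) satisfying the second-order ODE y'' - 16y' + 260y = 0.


Characteristic equation: r² - 16r + 260 = 0.
Discriminant is negative; roots r = 8 ± 14i (complex conjugate pair).
General solution uses e^(α x)(C₁ cos(β x) + C₂ sin(β x)): y = e^(8x)(C₁cos(14x) + C₂sin(14x)).


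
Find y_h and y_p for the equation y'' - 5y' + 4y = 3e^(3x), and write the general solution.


Characteristic roots of r² - 5r + 4 = 0 are 4, 1.
y_h = C₁e^(4x) + C₂e^(x).
Forcing exponent 3 is not a characteristic root; try y_p = Ae^(3x).
Substitute: A·(9 + (-5)·3 + (4)) = A·-2 = 3, so A = -3/2.
General solution: y = C₁e^(4x) + C₂e^(x) - (3/2)e^(3x).


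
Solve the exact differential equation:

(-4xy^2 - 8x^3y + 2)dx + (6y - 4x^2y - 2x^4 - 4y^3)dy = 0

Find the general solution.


Check exactness: ∂M/∂y = -8xy - 8x^3 and ∂N/∂x = -8xy - 8x^3; equal, so the equation is exact.
Integrate M with respect to x (treating y as constant): ∫M dx = -2x^2y^2 - 2x^4y + 2x + h(y).
Differentiate w.r.t. y and set equal to N: the x-dependent terms already match, leaving h'(y) = 6y - 4y^3. Integrate: h(y) = 3y^2 - y^4.
So F(x,y) = 3y^2 - 2x^2y^2 - 2x^4y - y^4 + 2x.
General solution: 3y^2 - 2x^2y^2 - 2x^4y - y^4 + 2x = C.


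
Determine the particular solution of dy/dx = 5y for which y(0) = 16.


General solution of y' = 5y is y = Ce^(5x).
Apply y(0) = 16: C = 16.
Particular solution: y = 16e^(5x).


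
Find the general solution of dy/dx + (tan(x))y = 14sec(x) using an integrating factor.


P(x) = tan(x) ⇒ μ = e^(∫tan(x)dx) = sec(x).
(sec(x) y)' = 14sec²(x) ⇒ sec(x) y = 14tan(x) + C.
Multiply by cos(x): y = 14sin(x) + C·cos(x).


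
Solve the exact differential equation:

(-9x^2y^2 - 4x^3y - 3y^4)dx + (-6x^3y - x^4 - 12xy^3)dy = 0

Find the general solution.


Check exactness: ∂M/∂y = -18x^2y - 4x^3 - 12y^3 and ∂N/∂x = -18x^2y - 4x^3 - 12y^3; equal, so the equation is exact.
Integrate M with respect to x (treating y as constant): ∫M dx = -3x^3y^2 - x^4y - 3xy^4 + h(y).
Differentiate w.r.t. y and set equal to N: all terms match, so h'(y) = 0 and h is a constant absorbed into C.
General solution: -3x^3y^2 - x^4y - 3xy^4 = C.


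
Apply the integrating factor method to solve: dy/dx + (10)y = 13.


P(x) = 10, Q(x) = 13; integrating factor μ = e^(10x).
(μ y)' = 13e^(10x) ⇒ μ y = (13/10)e^(10x) + C.
Divide by μ: y = 13/10 + Ce^(-10x).


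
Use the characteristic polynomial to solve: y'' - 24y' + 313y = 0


Characteristic equation: r² - 24r + 313 = 0.
Discriminant is negative; roots r = 12 ± 13i (complex conjugate pair).
General solution uses e^(α x)(C₁ cos(β x) + C₂ sin(β x)): y = e^(12x)(C₁cos(13x) + C₂sin(13x)).


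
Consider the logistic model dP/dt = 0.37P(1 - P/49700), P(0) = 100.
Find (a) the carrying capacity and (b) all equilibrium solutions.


Logistic ODE dP/dt = 0.37P(1 - P/49700) has equilibria where dP/dt = 0, i.e. P = 0 or P = 49700.
The coefficient (1 - P/K) = 0 when P = K, identifying K = 49700 as the carrying capacity.
(a) K = 49700; (b) equilibria P = 0 and P = 49700.


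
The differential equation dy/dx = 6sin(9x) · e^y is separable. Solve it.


Separate: e^(-y) dy = 6sin(9x) dx.
Integrate: -e^(-y) = -(2/3)cos(9x) + C₀.
Rearrange: e^(-y) = (2/3)cos(9x) + C.


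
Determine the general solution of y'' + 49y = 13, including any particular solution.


Homogeneous part: r² + 49 = 0 ⇒ r = ±7i, so y_h = C₁cos(7x) + C₂sin(7x).
Try constant y_p = A; plug in: 49A = 13 ⇒ A = 13/49.
General solution: y = C₁cos(7x) + C₂sin(7x) + 13/49.


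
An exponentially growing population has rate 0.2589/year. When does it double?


Exponential growth: P(t) = P₀ e^(0.2589t). Set P(t)/P₀ = 2: e^(0.2589t) = 2.
Solve: t = ln(2)/0.2589 ≈ 2.68 years.


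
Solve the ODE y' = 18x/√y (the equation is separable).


Separate: √y dy = 18x dx.
Integrate: (2/3)y^(3/2) = 9x² + C.


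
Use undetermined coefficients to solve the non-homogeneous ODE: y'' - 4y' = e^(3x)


Characteristic roots of r² - 4r = 0 are 0, 4.
y_h = C₁ + C₂e^(4x).
Forcing exponent 3 is not a characteristic root; try y_p = Ae^(3x).
Substitute: A·(9 + (-4)·3 + (0)) = A·-3 = 1, so A = -1/3.
General solution: y = C₁ + C₂e^(4x) - (1/3)e^(3x).


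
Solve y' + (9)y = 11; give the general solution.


P(x) = 9, Q(x) = 11; integrating factor μ = e^(9x).
(μ y)' = 11e^(9x) ⇒ μ y = (11/9)e^(9x) + C.
Divide by μ: y = 11/9 + Ce^(-9x).


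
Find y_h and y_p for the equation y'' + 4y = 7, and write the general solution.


Homogeneous part: r² + 4 = 0 ⇒ r = ±2i, so y_h = C₁cos(2x) + C₂sin(2x).
Try constant y_p = A; plug in: 4A = 7 ⇒ A = 7/4.
General solution: y = C₁cos(2x) + C₂sin(2x) + 7/4.


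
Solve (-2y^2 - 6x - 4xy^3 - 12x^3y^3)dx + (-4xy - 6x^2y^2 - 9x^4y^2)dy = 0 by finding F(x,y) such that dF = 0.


Check exactness: ∂M/∂y = -4y - 12xy^2 - 36x^3y^2 and ∂N/∂x = -4y - 12xy^2 - 36x^3y^2; equal, so the equation is exact.
Integrate M with respect to x (treating y as constant): ∫M dx = -2xy^2 - 3x^2 - 2x^2y^3 - 3x^4y^3 + h(y).
Differentiate w.r.t. y and set equal to N: all terms match, so h'(y) = 0 and h is a constant absorbed into C.
General solution: -2xy^2 - 3x^2 - 2x^2y^3 - 3x^4y^3 = C.


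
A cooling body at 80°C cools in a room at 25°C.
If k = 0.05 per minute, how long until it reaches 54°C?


From T(t) = T_a + (T₀ - T_a)e^(-kt), set T(t) = 54:
(54 - 25) / (80 - 25) = e^(-0.05t), so t = -ln(0.527)/0.05 ≈ 12.8 minutes.


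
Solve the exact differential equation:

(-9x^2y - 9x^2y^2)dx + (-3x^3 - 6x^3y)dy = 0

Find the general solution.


Check exactness: ∂M/∂y = -9x^2 - 18x^2y and ∂N/∂x = -9x^2 - 18x^2y; equal, so the equation is exact.
Integrate M with respect to x (treating y as constant): ∫M dx = -3x^3y - 3x^3y^2 + h(y).
Differentiate w.r.t. y and set equal to N: all terms match, so h'(y) = 0 and h is a constant absorbed into C.
General solution: -3x^3y - 3x^3y^2 = C.


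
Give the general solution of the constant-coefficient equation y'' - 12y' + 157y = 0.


Characteristic equation: r² - 12r + 157 = 0.
Discriminant is negative; roots r = 6 ± 11i (complex conjugate pair).
General solution uses e^(α x)(C₁ cos(β x) + C₂ sin(β x)): y = e^(6x)(C₁cos(11x) + C₂sin(11x)).


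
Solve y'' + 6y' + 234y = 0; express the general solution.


Characteristic equation: r² + 6r + 234 = 0.
Discriminant is negative; roots r = -3 ± 15i (complex conjugate pair).
General solution uses e^(α x)(C₁ cos(β x) + C₂ sin(β x)): y = e^(-3x)(C₁cos(15x) + C₂sin(15x)).


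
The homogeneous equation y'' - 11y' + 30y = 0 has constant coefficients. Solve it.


Characteristic equation: r² - 11r + 30 = 0.
Factor: (r - 5)(r - 6) = 0 ⇒ r = 5, 6 (distinct real).
General solution: y = C₁e^(5x) + C₂e^(6x).


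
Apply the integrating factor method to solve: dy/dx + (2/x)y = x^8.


P(x) = 2/x ⇒ μ = x^2.
(x^2 y)' = x^2·x^8 = x^10.
Integrate: x^2 y = x^11/(11) + C.
Solve for y: y = (1/11)x^9 + C/x^2.


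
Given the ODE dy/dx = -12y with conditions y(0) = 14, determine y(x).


General solution of y' = -12y is y = Ce^(-12x).
Apply y(0) = 14: C = 14.
Particular solution: y = 14e^(-12x).


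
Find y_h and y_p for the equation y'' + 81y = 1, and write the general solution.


Homogeneous part: r² + 81 = 0 ⇒ r = ±9i, so y_h = C₁cos(9x) + C₂sin(9x).
Try constant y_p = A; plug in: 81A = 1 ⇒ A = 1/81.
General solution: y = C₁cos(9x) + C₂sin(9x) + 1/81.


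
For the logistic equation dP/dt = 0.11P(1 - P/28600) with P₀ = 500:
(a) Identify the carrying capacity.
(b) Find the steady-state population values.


Logistic ODE dP/dt = 0.11P(1 - P/28600) has equilibria where dP/dt = 0, i.e. P = 0 or P = 28600.
The coefficient (1 - P/K) = 0 when P = K, identifying K = 28600 as the carrying capacity.
(a) K = 28600; (b) equilibria P = 0 and P = 28600.


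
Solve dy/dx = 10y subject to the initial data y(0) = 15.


General solution of y' = 10y is y = Ce^(10x).
Apply y(0) = 15: C = 15.
Particular solution: y = 15e^(10x).


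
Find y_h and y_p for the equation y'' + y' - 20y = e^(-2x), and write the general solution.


Characteristic roots of r² + r - 20 = 0 are -5, 4.
y_h = C₁e^(-5x) + C₂e^(4x).
Forcing exponent -2 is not a characteristic root; try y_p = Ae^(-2x).
Substitute: A·(4 + (1)·-2 + (-20)) = A·-18 = 1, so A = -1/18.
General solution: y = C₁e^(-5x) + C₂e^(4x) - (1/18)e^(-2x).


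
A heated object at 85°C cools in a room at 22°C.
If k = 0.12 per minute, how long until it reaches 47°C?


From T(t) = T_a + (T₀ - T_a)e^(-kt), set T(t) = 47:
(47 - 22) / (85 - 22) = e^(-0.12t), so t = -ln(0.397)/0.12 ≈ 7.7 minutes.


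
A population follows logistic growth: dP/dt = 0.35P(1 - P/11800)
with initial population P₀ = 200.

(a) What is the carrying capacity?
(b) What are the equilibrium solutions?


Logistic ODE dP/dt = 0.35P(1 - P/11800) has equilibria where dP/dt = 0, i.e. P = 0 or P = 11800.
The coefficient (1 - P/K) = 0 when P = K, identifying K = 11800 as the carrying capacity.
(a) K = 11800; (b) equilibria P = 0 and P = 11800.


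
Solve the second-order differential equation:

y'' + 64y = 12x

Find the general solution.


Homogeneous: r² + 64 = 0 ⇒ r = ±8i, y_h = C₁cos(8x) + C₂sin(8x).
Polynomial forcing; try y_p = Ax + B. Then y_p'' + 64 y_p = 64(Ax + B) = 12x, so B = 0 and A = 3/16.
General solution: y = C₁cos(8x) + C₂sin(8x) + (3/16)x.


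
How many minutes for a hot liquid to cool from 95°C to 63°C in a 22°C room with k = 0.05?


From T(t) = T_a + (T₀ - T_a)e^(-kt), set T(t) = 63:
(63 - 22) / (95 - 22) = e^(-0.05t), so t = -ln(0.562)/0.05 ≈ 11.5 minutes.


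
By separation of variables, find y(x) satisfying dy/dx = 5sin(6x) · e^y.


Separate: e^(-y) dy = 5sin(6x) dx.
Integrate: -e^(-y) = -(5/6)cos(6x) + C₀.
Rearrange: e^(-y) = (5/6)cos(6x) + C.


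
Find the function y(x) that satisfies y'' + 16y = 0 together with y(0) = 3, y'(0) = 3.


Characteristic roots of r² + 16 = 0 are ±4i, so y = C₁cos(4x) + C₂sin(4x).
Apply y(0) = 3: C₁ = 3. Differentiate and apply y'(0) = 3: 4·C₂ = 3, so C₂ = 3/4.
Particular solution: y = 3cos(4x) + (3/4)sin(4x).


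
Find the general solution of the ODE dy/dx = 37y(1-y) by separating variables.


Separate: dy/[y(1-y)] = 37 dx.
Partial fractions: 1/[y(1-y)] = 1/y + 1/(1-y).
Integrate: ln|y/(1-y)| = 37x + C₀.
Solve for y: y = 1/(1 + Ce^(-37x)).


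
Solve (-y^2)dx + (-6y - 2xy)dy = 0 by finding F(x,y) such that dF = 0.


Check exactness: ∂M/∂y = -2y and ∂N/∂x = -2y; equal, so the equation is exact.
Integrate M with respect to x (treating y as constant): ∫M dx = -xy^2 + h(y).
Differentiate w.r.t. y and set equal to N: the x-dependent terms already match, leaving h'(y) = -6y. Integrate: h(y) = -3y^2.
So F(x,y) = -3y^2 - xy^2.
General solution: -3y^2 - xy^2 = C.


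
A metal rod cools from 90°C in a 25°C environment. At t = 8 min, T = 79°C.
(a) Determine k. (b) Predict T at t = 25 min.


Newton's law: T(t) = T_a + (T₀ - T_a)e^(-kt).
(a) Use T(8) = 79: (79 - 25)/(90 - 25) = e^(-k·8), so k = -ln(0.831)/8 ≈ 0.0232.
(b) Apply k to t = 25: T(25) = 25 + (65)e^(-0.579) ≈ 61.4°C.


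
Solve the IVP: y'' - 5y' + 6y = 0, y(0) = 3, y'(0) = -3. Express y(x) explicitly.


Characteristic roots of r² - 5r + 6 = 0 are 3, 2.
General solution y = c₁ e^(3x) + c₂ e^(2x).
Apply y(0) = 3: c₁ + c₂ = 3. Apply y'(0) = -3: 3 c₁ + 2 c₂ = -3.
Solve: c₁ = -9, c₂ = 12.
Particular solution: y = -9e^(3x) + 12e^(2x).


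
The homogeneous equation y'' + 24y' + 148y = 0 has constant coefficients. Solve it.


Characteristic equation: r² + 24r + 148 = 0.
Discriminant is negative; roots r = -12 ± 2i (complex conjugate pair).
General solution uses e^(α x)(C₁ cos(β x) + C₂ sin(β x)): y = e^(-12x)(C₁cos(2x) + C₂sin(2x)).


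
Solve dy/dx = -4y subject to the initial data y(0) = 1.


General solution of y' = -4y is y = Ce^(-4x).
Apply y(0) = 1: C = 1.
Particular solution: y = e^(-4x).


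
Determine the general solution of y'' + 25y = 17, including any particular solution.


Homogeneous part: r² + 25 = 0 ⇒ r = ±5i, so y_h = C₁cos(5x) + C₂sin(5x).
Try constant y_p = A; plug in: 25A = 17 ⇒ A = 17/25.
General solution: y = C₁cos(5x) + C₂sin(5x) + 17/25.


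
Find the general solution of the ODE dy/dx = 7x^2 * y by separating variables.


Separate variables: dy/y = 7x^2 dx.
Integrate: ln|y| = (7/3)x^3 + C₀.
Exponentiate: y = Ce^((7/3)x^3).


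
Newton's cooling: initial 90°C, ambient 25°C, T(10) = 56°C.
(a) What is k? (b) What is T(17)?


Newton's law: T(t) = T_a + (T₀ - T_a)e^(-kt).
(a) Use T(10) = 56: (56 - 25)/(90 - 25) = e^(-k·10), so k = -ln(0.477)/10 ≈ 0.0740.
(b) Apply k to t = 17: T(17) = 25 + (65)e^(-1.259) ≈ 43.5°C.


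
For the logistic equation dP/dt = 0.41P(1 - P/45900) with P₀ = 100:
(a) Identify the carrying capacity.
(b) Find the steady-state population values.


Logistic ODE dP/dt = 0.41P(1 - P/45900) has equilibria where dP/dt = 0, i.e. P = 0 or P = 45900.
The coefficient (1 - P/K) = 0 when P = K, identifying K = 45900 as the carrying capacity.
(a) K = 45900; (b) equilibria P = 0 and P = 45900.


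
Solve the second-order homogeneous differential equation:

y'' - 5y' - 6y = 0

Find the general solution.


Characteristic equation: r² - 5r - 6 = 0.
Factor: (r - 6)(r + 1) = 0 ⇒ r = 6, -1 (distinct real).
General solution: y = C₁e^(6x) + C₂e^(-x).


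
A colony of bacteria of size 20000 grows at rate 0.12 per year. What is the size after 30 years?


The ODE dP/dt = 0.12P has solution P(t) = P(0)e^(0.12t).
Substitute P(0) = 20000 and t = 30: P(30) = 20000 e^(3.60) ≈ 731965.


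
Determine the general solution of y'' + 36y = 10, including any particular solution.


Homogeneous part: r² + 36 = 0 ⇒ r = ±6i, so y_h = C₁cos(6x) + C₂sin(6x).
Try constant y_p = A; plug in: 36A = 10 ⇒ A = 5/18.
General solution: y = C₁cos(6x) + C₂sin(6x) + 5/18.


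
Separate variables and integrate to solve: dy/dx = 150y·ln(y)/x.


Separate: dy/[y ln(y)] = 150 dx/x.
Substitute u = ln(y): du/u = 150 dx/x.
Integrate: ln|ln(y)| = 150ln|x| + C₀, hence ln(y) = C·x^150.


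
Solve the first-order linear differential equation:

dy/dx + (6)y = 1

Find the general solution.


P(x) = 6, Q(x) = 1; integrating factor μ = e^(6x).
(μ y)' = e^(6x) ⇒ μ y = (1/6)e^(6x) + C.
Divide by μ: y = 1/6 + Ce^(-6x).


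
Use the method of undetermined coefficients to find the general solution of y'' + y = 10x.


Homogeneous: r² + 1 = 0 ⇒ r = ±1i, y_h = C₁cos(x) + C₂sin(x).
Polynomial forcing; try y_p = Ax + B. Then y_p'' + 1 y_p = 1(Ax + B) = 10x, so B = 0 and A = 10.
General solution: y = C₁cos(x) + C₂sin(x) + 10x.


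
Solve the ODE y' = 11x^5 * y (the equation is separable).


Separate variables: dy/y = 11x^5 dx.
Integrate: ln|y| = (11/6)x^6 + C₀.
Exponentiate: y = Ce^((11/6)x^6).


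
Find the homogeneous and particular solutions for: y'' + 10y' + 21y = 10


Characteristic roots of r² + 10r + 21 = 0 are -7, -3.
y_h = C₁e^(-7x) + C₂e^(-3x).
Constant forcing; try y_p = A. Then 21A = 10 ⇒ A = 10/21.
General solution: y = C₁e^(-7x) + C₂e^(-3x) + 10/21.


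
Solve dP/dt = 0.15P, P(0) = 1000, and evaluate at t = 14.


The ODE dP/dt = 0.15P has solution P(t) = P(0)e^(0.15t).
Substitute P(0) = 1000 and t = 14: P(14) = 1000 e^(2.10) ≈ 8166.


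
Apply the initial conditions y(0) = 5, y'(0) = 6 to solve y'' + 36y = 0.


Characteristic roots of r² + 36 = 0 are ±6i, so y = C₁cos(6x) + C₂sin(6x).
Apply y(0) = 5: C₁ = 5. Differentiate and apply y'(0) = 6: 6·C₂ = 6, so C₂ = 1.
Particular solution: y = 5cos(6x) + sin(6x).


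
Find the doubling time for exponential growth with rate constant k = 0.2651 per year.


Exponential growth: P(t) = P₀ e^(0.2651t). Set P(t)/P₀ = 2: e^(0.2651t) = 2.
Solve: t = ln(2)/0.2651 ≈ 2.61 years.


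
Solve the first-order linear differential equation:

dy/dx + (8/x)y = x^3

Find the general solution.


P(x) = 8/x ⇒ μ = x^8.
(x^8 y)' = x^8·x^3 = x^11.
Integrate: x^8 y = x^12/(12) + C.
Solve for y: y = (1/12)x^4 + C/x^8.


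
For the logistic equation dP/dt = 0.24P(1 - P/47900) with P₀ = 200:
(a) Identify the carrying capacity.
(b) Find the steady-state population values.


Logistic ODE dP/dt = 0.24P(1 - P/47900) has equilibria where dP/dt = 0, i.e. P = 0 or P = 47900.
The coefficient (1 - P/K) = 0 when P = K, identifying K = 47900 as the carrying capacity.
(a) K = 47900; (b) equilibria P = 0 and P = 47900.


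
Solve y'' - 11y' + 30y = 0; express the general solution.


Characteristic equation: r² - 11r + 30 = 0.
Factor: (r - 5)(r - 6) = 0 ⇒ r = 5, 6 (distinct real).
General solution: y = C₁e^(5x) + C₂e^(6x).


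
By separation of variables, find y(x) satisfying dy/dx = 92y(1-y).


Separate: dy/[y(1-y)] = 92 dx.
Partial fractions: 1/[y(1-y)] = 1/y + 1/(1-y).
Integrate: ln|y/(1-y)| = 92x + C₀.
Solve for y: y = 1/(1 + Ce^(-92x)).


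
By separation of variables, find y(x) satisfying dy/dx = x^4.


Integrate both sides with respect to x: y = ∫ x^4 dx = (1/5)x^5 + C.


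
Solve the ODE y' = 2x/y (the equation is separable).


Separate variables: y dy = 2x dx.
Integrate both sides: y²/2 = x^2 + C₀.
Multiply by 2: y² = 2x^2 + C.


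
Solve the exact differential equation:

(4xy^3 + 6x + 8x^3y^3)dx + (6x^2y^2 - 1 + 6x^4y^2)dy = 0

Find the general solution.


Check exactness: ∂M/∂y = 12xy^2 + 24x^3y^2 and ∂N/∂x = 12xy^2 + 24x^3y^2; equal, so the equation is exact.
Integrate M with respect to x (treating y as constant): ∫M dx = 2x^2y^3 + 3x^2 + 2x^4y^3 + h(y).
Differentiate w.r.t. y and set equal to N: the x-dependent terms already match, leaving h'(y) = -1. Integrate: h(y) = -y.
So F(x,y) = 2x^2y^3 + 3x^2 - y + 2x^4y^3.
General solution: 2x^2y^3 + 3x^2 - y + 2x^4y^3 = C.


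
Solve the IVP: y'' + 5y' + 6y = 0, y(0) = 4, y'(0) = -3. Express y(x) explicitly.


Characteristic roots of r² + 5r + 6 = 0 are -2, -3.
General solution y = c₁ e^(-2x) + c₂ e^(-3x).
Apply y(0) = 4: c₁ + c₂ = 4. Apply y'(0) = -3: -2 c₁ - 3 c₂ = -3.
Solve: c₁ = 9, c₂ = -5.
Particular solution: y = 9e^(-2x) - 5e^(-3x).


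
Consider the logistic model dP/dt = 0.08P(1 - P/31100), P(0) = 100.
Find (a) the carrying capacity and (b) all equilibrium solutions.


Logistic ODE dP/dt = 0.08P(1 - P/31100) has equilibria where dP/dt = 0, i.e. P = 0 or P = 31100.
The coefficient (1 - P/K) = 0 when P = K, identifying K = 31100 as the carrying capacity.
(a) K = 31100; (b) equilibria P = 0 and P = 31100.


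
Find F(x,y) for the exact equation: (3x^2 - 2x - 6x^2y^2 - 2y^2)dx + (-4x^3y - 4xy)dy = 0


Check exactness: ∂M/∂y = -12x^2y - 4y and ∂N/∂x = -12x^2y - 4y; equal, so the equation is exact.
Integrate M with respect to x (treating y as constant): ∫M dx = x^3 - x^2 - 2x^3y^2 - 2xy^2 + h(y).
Differentiate w.r.t. y and set equal to N: all terms match, so h'(y) = 0 and h is a constant absorbed into C.
General solution: x^3 - x^2 - 2x^3y^2 - 2xy^2 = C.


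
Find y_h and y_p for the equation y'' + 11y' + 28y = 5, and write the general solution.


Characteristic roots of r² + 11r + 28 = 0 are -4, -7.
y_h = C₁e^(-4x) + C₂e^(-7x).
Constant forcing; try y_p = A. Then 28A = 5 ⇒ A = 5/28.
General solution: y = C₁e^(-4x) + C₂e^(-7x) + 5/28.


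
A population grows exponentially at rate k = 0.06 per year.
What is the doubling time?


Exponential growth: P(t) = P₀ e^(0.06t). Set P(t)/P₀ = 2: e^(0.06t) = 2.
Solve: t = ln(2)/0.06 ≈ 11.55 years.


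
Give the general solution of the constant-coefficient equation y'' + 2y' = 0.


Characteristic equation: r² + 2r = 0.
Factor: (r + 2)(r - 0) = 0 ⇒ r = -2, 0 (distinct real).
General solution: y = C₁e^(-2x) + C₂.


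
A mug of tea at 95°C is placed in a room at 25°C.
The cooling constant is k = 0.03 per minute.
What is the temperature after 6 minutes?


Newton's law: dT/dt = -k(T - T_a) has solution T(t) = T_a + (T₀ - T_a)e^(-kt).
Plug in T_a = 25, T₀ = 95, k = 0.03, t = 6: T(6) = 25 + (70)e^(-0.18) ≈ 83.5°C.


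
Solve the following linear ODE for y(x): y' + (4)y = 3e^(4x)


P(x) = 4 ⇒ μ = e^(4x).
(μ y)' = 3e^(8x) ⇒ μ y = (3/8)e^(8x) + C.
Divide by μ: y = (3/8)e^(4x) + Ce^(-4x).


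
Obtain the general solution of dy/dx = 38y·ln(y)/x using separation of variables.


Separate: dy/[y ln(y)] = 38 dx/x.
Substitute u = ln(y): du/u = 38 dx/x.
Integrate: ln|ln(y)| = 38ln|x| + C₀, hence ln(y) = C·x^38.


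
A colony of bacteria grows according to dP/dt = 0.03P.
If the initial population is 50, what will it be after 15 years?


The ODE dP/dt = 0.03P has solution P(t) = P(0)e^(0.03t).
Substitute P(0) = 50 and t = 15: P(15) = 50 e^(0.45) ≈ 78.


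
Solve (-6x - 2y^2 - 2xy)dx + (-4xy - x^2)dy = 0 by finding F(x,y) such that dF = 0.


Check exactness: ∂M/∂y = -4y - 2x and ∂N/∂x = -4y - 2x; equal, so the equation is exact.
Integrate M with respect to x (treating y as constant): ∫M dx = -3x^2 - 2xy^2 - x^2y + h(y).
Differentiate w.r.t. y and set equal to N: all terms match, so h'(y) = 0 and h is a constant absorbed into C.
General solution: -3x^2 - 2xy^2 - x^2y = C.


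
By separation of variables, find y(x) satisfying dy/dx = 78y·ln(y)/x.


Separate: dy/[y ln(y)] = 78 dx/x.
Substitute u = ln(y): du/u = 78 dx/x.
Integrate: ln|ln(y)| = 78ln|x| + C₀, hence ln(y) = C·x^78.


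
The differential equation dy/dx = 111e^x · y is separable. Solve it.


Separate variables: dy/y = 111e^x dx.
Integrate: ln|y| = 111e^x + C₀.
Exponentiate: y = Ce^(111e^x).


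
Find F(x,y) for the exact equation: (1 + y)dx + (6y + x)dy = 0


Check exactness: ∂M/∂y = 1 and ∂N/∂x = 1; equal, so the equation is exact.
Integrate M with respect to x (treating y as constant): ∫M dx = x + xy + h(y).
Differentiate w.r.t. y and set equal to N: the x-dependent terms already match, leaving h'(y) = 6y. Integrate: h(y) = 3y^2.
So F(x,y) = x + 3y^2 + xy.
General solution: x + 3y^2 + xy = C.


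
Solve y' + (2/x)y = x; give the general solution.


P(x) = 2/x ⇒ μ = x^2.
(x^2 y)' = x^2·x^1 = x^3.
Integrate: x^2 y = x^4/(4) + C.
Solve for y: y = (1/4)x^2 + C/x^2.


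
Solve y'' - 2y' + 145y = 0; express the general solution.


Characteristic equation: r² - 2r + 145 = 0.
Discriminant is negative; roots r = 1 ± 12i (complex conjugate pair).
General solution uses e^(α x)(C₁ cos(β x) + C₂ sin(β x)): y = e^(x)(C₁cos(12x) + C₂sin(12x)).


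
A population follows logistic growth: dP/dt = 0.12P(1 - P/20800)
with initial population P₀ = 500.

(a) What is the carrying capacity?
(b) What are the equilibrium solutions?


Logistic ODE dP/dt = 0.12P(1 - P/20800) has equilibria where dP/dt = 0, i.e. P = 0 or P = 20800.
The coefficient (1 - P/K) = 0 when P = K, identifying K = 20800 as the carrying capacity.
(a) K = 20800; (b) equilibria P = 0 and P = 20800.


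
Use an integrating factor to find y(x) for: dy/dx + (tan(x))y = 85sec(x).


P(x) = tan(x) ⇒ μ = e^(∫tan(x)dx) = sec(x).
(sec(x) y)' = 85sec²(x) ⇒ sec(x) y = 85tan(x) + C.
Multiply by cos(x): y = 85sin(x) + C·cos(x).


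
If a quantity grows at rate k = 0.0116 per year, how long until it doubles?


Exponential growth: P(t) = P₀ e^(0.0116t). Set P(t)/P₀ = 2: e^(0.0116t) = 2.
Solve: t = ln(2)/0.0116 ≈ 59.75 years.


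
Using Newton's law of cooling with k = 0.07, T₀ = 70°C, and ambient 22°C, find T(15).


Newton's law: dT/dt = -k(T - T_a) has solution T(t) = T_a + (T₀ - T_a)e^(-kt).
Plug in T_a = 22, T₀ = 70, k = 0.07, t = 15: T(15) = 22 + (48)e^(-1.05) ≈ 38.8°C.


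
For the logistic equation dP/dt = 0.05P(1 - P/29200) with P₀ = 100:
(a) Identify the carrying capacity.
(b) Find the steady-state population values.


Logistic ODE dP/dt = 0.05P(1 - P/29200) has equilibria where dP/dt = 0, i.e. P = 0 or P = 29200.
The coefficient (1 - P/K) = 0 when P = K, identifying K = 29200 as the carrying capacity.
(a) K = 29200; (b) equilibria P = 0 and P = 29200.


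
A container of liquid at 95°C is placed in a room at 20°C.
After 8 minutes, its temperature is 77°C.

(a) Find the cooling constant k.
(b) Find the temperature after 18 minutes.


Newton's law: T(t) = T_a + (T₀ - T_a)e^(-kt).
(a) Use T(8) = 77: (77 - 20)/(95 - 20) = e^(-k·8), so k = -ln(0.760)/8 ≈ 0.0343.
(b) Apply k to t = 18: T(18) = 20 + (75)e^(-0.617) ≈ 60.4°C.


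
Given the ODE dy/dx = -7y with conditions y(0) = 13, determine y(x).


General solution of y' = -7y is y = Ce^(-7x).
Apply y(0) = 13: C = 13.
Particular solution: y = 13e^(-7x).


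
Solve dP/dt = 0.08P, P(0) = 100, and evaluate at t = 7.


The ODE dP/dt = 0.08P has solution P(t) = P(0)e^(0.08t).
Substitute P(0) = 100 and t = 7: P(7) = 100 e^(0.56) ≈ 175.


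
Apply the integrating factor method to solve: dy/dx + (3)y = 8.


P(x) = 3, Q(x) = 8; integrating factor μ = e^(3x).
(μ y)' = 8e^(3x) ⇒ μ y = (8/3)e^(3x) + C.
Divide by μ: y = 8/3 + Ce^(-3x).


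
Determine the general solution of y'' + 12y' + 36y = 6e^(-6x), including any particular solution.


Characteristic polynomial (r + 6)² = 0; repeated root r = -6.
y_h = (C₁ + C₂x)e^(-6x). Forcing matches the repeated root (resonance), so try y_p = Ax² e^(-6x).
Substitute and solve for A: 2A = 6, so A = 3.
General solution: y = (C₁ + C₂x + 3x²)e^(-6x).


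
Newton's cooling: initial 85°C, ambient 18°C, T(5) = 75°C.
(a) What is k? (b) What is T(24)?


Newton's law: T(t) = T_a + (T₀ - T_a)e^(-kt).
(a) Use T(5) = 75: (75 - 18)/(85 - 18) = e^(-k·5), so k = -ln(0.851)/5 ≈ 0.0323.
(b) Apply k to t = 24: T(24) = 18 + (67)e^(-0.776) ≈ 48.8°C.


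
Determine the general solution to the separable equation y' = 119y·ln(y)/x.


Separate: dy/[y ln(y)] = 119 dx/x.
Substitute u = ln(y): du/u = 119 dx/x.
Integrate: ln|ln(y)| = 119ln|x| + C₀, hence ln(y) = C·x^119.


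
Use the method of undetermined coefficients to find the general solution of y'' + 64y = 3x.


Homogeneous: r² + 64 = 0 ⇒ r = ±8i, y_h = C₁cos(8x) + C₂sin(8x).
Polynomial forcing; try y_p = Ax + B. Then y_p'' + 64 y_p = 64(Ax + B) = 3x, so B = 0 and A = 3/64.
General solution: y = C₁cos(8x) + C₂sin(8x) + (3/64)x.


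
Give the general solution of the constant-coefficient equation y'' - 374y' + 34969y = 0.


Characteristic equation: r² - 374r + 34969 = 0, i.e. (r - 187)² = 0.
Repeated root r = 187; include an x factor for the second linearly independent solution.
General solution: y = (C₁ + C₂x)e^(187x).


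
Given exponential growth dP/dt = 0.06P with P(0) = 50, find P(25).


The ODE dP/dt = 0.06P has solution P(t) = P(0)e^(0.06t).
Substitute P(0) = 50 and t = 25: P(25) = 50 e^(1.50) ≈ 224.


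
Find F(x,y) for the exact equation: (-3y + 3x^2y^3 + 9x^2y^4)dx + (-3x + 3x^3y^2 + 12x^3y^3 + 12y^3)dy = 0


Check exactness: ∂M/∂y = -3 + 9x^2y^2 + 36x^2y^3 and ∂N/∂x = -3 + 9x^2y^2 + 36x^2y^3; equal, so the equation is exact.
Integrate M with respect to x (treating y as constant): ∫M dx = -3xy + x^3y^3 + 3x^3y^4 + h(y).
Differentiate w.r.t. y and set equal to N: the x-dependent terms already match, leaving h'(y) = 12y^3. Integrate: h(y) = 3y^4.
So F(x,y) = -3xy + x^3y^3 + 3x^3y^4 + 3y^4.
General solution: -3xy + x^3y^3 + 3x^3y^4 + 3y^4 = C.


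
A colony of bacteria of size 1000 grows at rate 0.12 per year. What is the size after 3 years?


The ODE dP/dt = 0.12P has solution P(t) = P(0)e^(0.12t).
Substitute P(0) = 1000 and t = 3: P(3) = 1000 e^(0.36) ≈ 1433.


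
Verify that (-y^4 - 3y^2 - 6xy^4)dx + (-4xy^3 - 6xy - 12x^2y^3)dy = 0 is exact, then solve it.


Check exactness: ∂M/∂y = -4y^3 - 6y - 24xy^3 and ∂N/∂x = -4y^3 - 6y - 24xy^3; equal, so the equation is exact.
Integrate M with respect to x (treating y as constant): ∫M dx = -xy^4 - 3xy^2 - 3x^2y^4 + h(y).
Differentiate w.r.t. y and set equal to N: all terms match, so h'(y) = 0 and h is a constant absorbed into C.
General solution: -xy^4 - 3xy^2 - 3x^2y^4 = C.


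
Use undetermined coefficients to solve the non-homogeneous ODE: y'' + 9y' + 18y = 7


Characteristic roots of r² + 9r + 18 = 0 are -3, -6.
y_h = C₁e^(-3x) + C₂e^(-6x).
Constant forcing; try y_p = A. Then 18A = 7 ⇒ A = 7/18.
General solution: y = C₁e^(-3x) + C₂e^(-6x) + 7/18.


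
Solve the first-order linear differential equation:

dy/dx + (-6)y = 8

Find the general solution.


P(x) = -6 ⇒ μ = e^(-6x).
(μ y)' = 8e^(-6x) ⇒ μ y = -(4/3)e^(-6x) + C.
Divide by μ: y = -4/3 + Ce^(6x).


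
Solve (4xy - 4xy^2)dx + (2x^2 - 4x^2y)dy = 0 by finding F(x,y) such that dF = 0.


Check exactness: ∂M/∂y = 4x - 8xy and ∂N/∂x = 4x - 8xy; equal, so the equation is exact.
Integrate M with respect to x (treating y as constant): ∫M dx = 2x^2y - 2x^2y^2 + h(y).
Differentiate w.r.t. y and set equal to N: all terms match, so h'(y) = 0 and h is a constant absorbed into C.
General solution: 2x^2y - 2x^2y^2 = C.


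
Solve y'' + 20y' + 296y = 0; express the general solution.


Characteristic equation: r² + 20r + 296 = 0.
Discriminant is negative; roots r = -10 ± 14i (complex conjugate pair).
General solution uses e^(α x)(C₁ cos(β x) + C₂ sin(β x)): y = e^(-10x)(C₁cos(14x) + C₂sin(14x)).


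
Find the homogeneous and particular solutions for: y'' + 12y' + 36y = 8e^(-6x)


Characteristic polynomial (r + 6)² = 0; repeated root r = -6.
y_h = (C₁ + C₂x)e^(-6x). Forcing matches the repeated root (resonance), so try y_p = Ax² e^(-6x).
Substitute and solve for A: 2A = 8, so A = 4.
General solution: y = (C₁ + C₂x + 4x²)e^(-6x).


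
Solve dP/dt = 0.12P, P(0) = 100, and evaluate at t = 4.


The ODE dP/dt = 0.12P has solution P(t) = P(0)e^(0.12t).
Substitute P(0) = 100 and t = 4: P(4) = 100 e^(0.48) ≈ 162.


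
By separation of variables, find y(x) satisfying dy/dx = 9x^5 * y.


Separate variables: dy/y = 9x^5 dx.
Integrate: ln|y| = (3/2)x^6 + C₀.
Exponentiate: y = Ce^((3/2)x^6).


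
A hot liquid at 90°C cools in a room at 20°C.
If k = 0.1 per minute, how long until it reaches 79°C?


From T(t) = T_a + (T₀ - T_a)e^(-kt), set T(t) = 79:
(79 - 20) / (90 - 20) = e^(-0.1t), so t = -ln(0.843)/0.1 ≈ 1.7 minutes.


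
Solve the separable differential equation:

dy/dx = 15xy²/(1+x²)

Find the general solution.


Separate: dy/y² = 15x/(1+x²) dx.
Integrate LHS: ∫ dy/y² = -1/y.
Integrate RHS via u = 1+x²: (15/2)ln(1+x²) + C.
Result: -1/y = (15/2)ln(1+x²) + C.


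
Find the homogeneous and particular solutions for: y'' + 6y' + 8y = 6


Characteristic roots of r² + 6r + 8 = 0 are -2, -4.
y_h = C₁e^(-2x) + C₂e^(-4x).
Constant forcing; try y_p = A. Then 8A = 6 ⇒ A = 3/4.
General solution: y = C₁e^(-2x) + C₂e^(-4x) + 3/4.


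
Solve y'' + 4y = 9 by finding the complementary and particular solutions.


Homogeneous part: r² + 4 = 0 ⇒ r = ±2i, so y_h = C₁cos(2x) + C₂sin(2x).
Try constant y_p = A; plug in: 4A = 9 ⇒ A = 9/4.
General solution: y = C₁cos(2x) + C₂sin(2x) + 9/4.


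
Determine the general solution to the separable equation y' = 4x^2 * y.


Separate variables: dy/y = 4x^2 dx.
Integrate: ln|y| = (4/3)x^3 + C₀.
Exponentiate: y = Ce^((4/3)x^3).


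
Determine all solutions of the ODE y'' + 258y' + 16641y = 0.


Characteristic equation: r² + 258r + 16641 = 0, i.e. (r + 129)² = 0.
Repeated root r = -129; include an x factor for the second linearly independent solution.
General solution: y = (C₁ + C₂x)e^(-129x).


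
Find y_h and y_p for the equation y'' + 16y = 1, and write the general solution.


Homogeneous part: r² + 16 = 0 ⇒ r = ±4i, so y_h = C₁cos(4x) + C₂sin(4x).
Try constant y_p = A; plug in: 16A = 1 ⇒ A = 1/16.
General solution: y = C₁cos(4x) + C₂sin(4x) + 1/16.


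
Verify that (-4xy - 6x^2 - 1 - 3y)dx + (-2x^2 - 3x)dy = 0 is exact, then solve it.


Check exactness: ∂M/∂y = -4x - 3 and ∂N/∂x = -4x - 3; equal, so the equation is exact.
Integrate M with respect to x (treating y as constant): ∫M dx = -2x^2y - 2x^3 - x - 3xy + h(y).
Differentiate w.r.t. y and set equal to N: all terms match, so h'(y) = 0 and h is a constant absorbed into C.
General solution: -2x^2y - 2x^3 - x - 3xy = C.


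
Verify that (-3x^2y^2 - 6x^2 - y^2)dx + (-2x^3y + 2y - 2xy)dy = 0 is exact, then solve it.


Check exactness: ∂M/∂y = -6x^2y - 2y and ∂N/∂x = -6x^2y - 2y; equal, so the equation is exact.
Integrate M with respect to x (treating y as constant): ∫M dx = -x^3y^2 - 2x^3 - xy^2 + h(y).
Differentiate w.r.t. y and set equal to N: the x-dependent terms already match, leaving h'(y) = 2y. Integrate: h(y) = y^2.
So F(x,y) = -x^3y^2 - 2x^3 + y^2 - xy^2.
General solution: -x^3y^2 - 2x^3 + y^2 - xy^2 = C.


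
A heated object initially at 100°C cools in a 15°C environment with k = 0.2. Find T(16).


Newton's law: dT/dt = -k(T - T_a) has solution T(t) = T_a + (T₀ - T_a)e^(-kt).
Plug in T_a = 15, T₀ = 100, k = 0.2, t = 16: T(16) = 15 + (85)e^(-3.20) ≈ 18.5°C.


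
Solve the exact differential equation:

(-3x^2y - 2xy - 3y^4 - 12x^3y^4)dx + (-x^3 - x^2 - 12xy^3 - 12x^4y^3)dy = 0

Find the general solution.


Check exactness: ∂M/∂y = -3x^2 - 2x - 12y^3 - 48x^3y^3 and ∂N/∂x = -3x^2 - 2x - 12y^3 - 48x^3y^3; equal, so the equation is exact.
Integrate M with respect to x (treating y as constant): ∫M dx = -x^3y - x^2y - 3xy^4 - 3x^4y^4 + h(y).
Differentiate w.r.t. y and set equal to N: all terms match, so h'(y) = 0 and h is a constant absorbed into C.
General solution: -x^3y - x^2y - 3xy^4 - 3x^4y^4 = C.


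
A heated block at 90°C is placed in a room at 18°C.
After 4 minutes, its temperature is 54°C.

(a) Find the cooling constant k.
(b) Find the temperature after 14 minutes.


Newton's law: T(t) = T_a + (T₀ - T_a)e^(-kt).
(a) Use T(4) = 54: (54 - 18)/(90 - 18) = e^(-k·4), so k = -ln(0.500)/4 ≈ 0.1733.
(b) Apply k to t = 14: T(14) = 18 + (72)e^(-2.426) ≈ 24.4°C.
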